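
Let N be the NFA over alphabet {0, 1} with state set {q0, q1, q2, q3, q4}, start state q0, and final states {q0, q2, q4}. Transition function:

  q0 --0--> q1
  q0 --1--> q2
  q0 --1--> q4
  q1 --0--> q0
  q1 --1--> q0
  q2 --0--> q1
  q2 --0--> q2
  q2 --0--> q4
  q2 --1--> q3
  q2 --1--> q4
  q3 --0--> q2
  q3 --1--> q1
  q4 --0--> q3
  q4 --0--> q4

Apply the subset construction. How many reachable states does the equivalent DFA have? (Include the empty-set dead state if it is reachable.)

Start state of the DFA: {q0}.
{q0} --0--> {q1}  [new]
{q0} --1--> {q2, q4}  [new]
{q1} --0--> {q0}  [seen]
{q1} --1--> {q0}  [seen]
{q2, q4} --0--> {q1, q2, q3, q4}  [new]
{q2, q4} --1--> {q3, q4}  [new]
{q1, q2, q3, q4} --0--> {q0, q1, q2, q3, q4}  [new]
{q1, q2, q3, q4} --1--> {q0, q1, q3, q4}  [new]
{q3, q4} --0--> {q2, q3, q4}  [new]
{q3, q4} --1--> {q1}  [seen]
{q0, q1, q2, q3, q4} --0--> {q0, q1, q2, q3, q4}  [seen]
{q0, q1, q2, q3, q4} --1--> {q0, q1, q2, q3, q4}  [seen]
{q0, q1, q3, q4} --0--> {q0, q1, q2, q3, q4}  [seen]
{q0, q1, q3, q4} --1--> {q0, q1, q2, q4}  [new]
{q2, q3, q4} --0--> {q1, q2, q3, q4}  [seen]
{q2, q3, q4} --1--> {q1, q3, q4}  [new]
{q0, q1, q2, q4} --0--> {q0, q1, q2, q3, q4}  [seen]
{q0, q1, q2, q4} --1--> {q0, q2, q3, q4}  [new]
{q1, q3, q4} --0--> {q0, q2, q3, q4}  [seen]
{q1, q3, q4} --1--> {q0, q1}  [new]
{q0, q2, q3, q4} --0--> {q1, q2, q3, q4}  [seen]
{q0, q2, q3, q4} --1--> {q1, q2, q3, q4}  [seen]
{q0, q1} --0--> {q0, q1}  [seen]
{q0, q1} --1--> {q0, q2, q4}  [new]
{q0, q2, q4} --0--> {q1, q2, q3, q4}  [seen]
{q0, q2, q4} --1--> {q2, q3, q4}  [seen]
Reachable DFA states: {q0}, {q1}, {q2, q4}, {q1, q2, q3, q4}, {q3, q4}, {q0, q1, q2, q3, q4}, {q0, q1, q3, q4}, {q2, q3, q4}, {q0, q1, q2, q4}, {q1, q3, q4}, {q0, q2, q3, q4}, {q0, q1}, {q0, q2, q4}.

13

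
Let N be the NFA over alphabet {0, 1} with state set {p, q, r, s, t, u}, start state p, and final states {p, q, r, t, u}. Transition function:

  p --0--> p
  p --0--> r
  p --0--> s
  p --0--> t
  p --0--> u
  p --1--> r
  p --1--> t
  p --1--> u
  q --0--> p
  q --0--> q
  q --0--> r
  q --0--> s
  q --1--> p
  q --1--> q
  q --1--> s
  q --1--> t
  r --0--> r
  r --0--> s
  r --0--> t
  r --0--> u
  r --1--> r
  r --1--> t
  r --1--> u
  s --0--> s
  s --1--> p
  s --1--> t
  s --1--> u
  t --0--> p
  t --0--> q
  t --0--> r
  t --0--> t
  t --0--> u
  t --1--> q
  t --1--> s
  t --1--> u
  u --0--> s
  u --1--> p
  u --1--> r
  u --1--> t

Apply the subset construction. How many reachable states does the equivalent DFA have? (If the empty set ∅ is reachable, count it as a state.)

4

Start state of the DFA: {p}.
{p} --0--> {p, r, s, t, u}  [new]
{p} --1--> {r, t, u}  [new]
{p, r, s, t, u} --0--> {p, q, r, s, t, u}  [new]
{p, r, s, t, u} --1--> {p, q, r, s, t, u}  [seen]
{r, t, u} --0--> {p, q, r, s, t, u}  [seen]
{r, t, u} --1--> {p, q, r, s, t, u}  [seen]
{p, q, r, s, t, u} --0--> {p, q, r, s, t, u}  [seen]
{p, q, r, s, t, u} --1--> {p, q, r, s, t, u}  [seen]
Reachable DFA states: {p}, {p, r, s, t, u}, {r, t, u}, {p, q, r, s, t, u}.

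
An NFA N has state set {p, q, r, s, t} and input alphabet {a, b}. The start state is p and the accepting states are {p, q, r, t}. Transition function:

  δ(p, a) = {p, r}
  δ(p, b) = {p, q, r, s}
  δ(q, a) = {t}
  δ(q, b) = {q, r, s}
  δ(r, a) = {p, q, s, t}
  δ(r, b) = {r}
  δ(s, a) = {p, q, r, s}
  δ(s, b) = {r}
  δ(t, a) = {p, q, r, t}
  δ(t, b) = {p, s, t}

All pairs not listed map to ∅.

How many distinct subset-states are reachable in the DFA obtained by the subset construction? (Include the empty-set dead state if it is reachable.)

Start state of the DFA: {p}.
{p} --a--> {p, r}  [new]
{p} --b--> {p, q, r, s}  [new]
{p, r} --a--> {p, q, r, s, t}  [new]
{p, r} --b--> {p, q, r, s}  [seen]
{p, q, r, s} --a--> {p, q, r, s, t}  [seen]
{p, q, r, s} --b--> {p, q, r, s}  [seen]
{p, q, r, s, t} --a--> {p, q, r, s, t}  [seen]
{p, q, r, s, t} --b--> {p, q, r, s, t}  [seen]
Reachable DFA states: {p}, {p, r}, {p, q, r, s}, {p, q, r, s, t}.

4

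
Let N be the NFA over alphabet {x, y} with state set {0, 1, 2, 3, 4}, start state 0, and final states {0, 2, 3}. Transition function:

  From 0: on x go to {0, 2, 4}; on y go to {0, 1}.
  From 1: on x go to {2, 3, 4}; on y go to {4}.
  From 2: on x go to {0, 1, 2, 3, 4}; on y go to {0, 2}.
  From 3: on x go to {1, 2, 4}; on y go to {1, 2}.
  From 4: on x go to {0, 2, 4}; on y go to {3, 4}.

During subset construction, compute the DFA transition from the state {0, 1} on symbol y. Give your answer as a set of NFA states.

{0, 1, 4}

δ(0,y) = {0, 1}; δ(1,y) = {4}.
Union: {0, 1, 4}.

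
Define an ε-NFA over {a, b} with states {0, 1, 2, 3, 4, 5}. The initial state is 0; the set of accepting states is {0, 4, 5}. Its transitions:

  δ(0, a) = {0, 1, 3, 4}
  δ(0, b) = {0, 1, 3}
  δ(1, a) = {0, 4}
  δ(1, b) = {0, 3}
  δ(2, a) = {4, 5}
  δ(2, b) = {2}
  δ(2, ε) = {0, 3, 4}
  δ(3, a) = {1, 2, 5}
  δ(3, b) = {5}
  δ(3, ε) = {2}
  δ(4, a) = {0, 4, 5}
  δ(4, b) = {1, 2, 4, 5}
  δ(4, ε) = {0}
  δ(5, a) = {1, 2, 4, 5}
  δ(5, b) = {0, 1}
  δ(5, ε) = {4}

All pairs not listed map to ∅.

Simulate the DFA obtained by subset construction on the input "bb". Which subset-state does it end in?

Start: {0}.
δ(0,b) = {0, 1, 3}.
Union: {0, 1, 3}.
ε-closure gives {0, 1, 2, 3, 4}.
After b: {0, 1, 2, 3, 4}.
δ(0,b) = {0, 1, 3}; δ(1,b) = {0, 3}; δ(2,b) = {2}; δ(3,b) = {5}; δ(4,b) = {1, 2, 4, 5}.
Union: {0, 1, 2, 3, 4, 5}.
After b: {0, 1, 2, 3, 4, 5}.

{0, 1, 2, 3, 4, 5}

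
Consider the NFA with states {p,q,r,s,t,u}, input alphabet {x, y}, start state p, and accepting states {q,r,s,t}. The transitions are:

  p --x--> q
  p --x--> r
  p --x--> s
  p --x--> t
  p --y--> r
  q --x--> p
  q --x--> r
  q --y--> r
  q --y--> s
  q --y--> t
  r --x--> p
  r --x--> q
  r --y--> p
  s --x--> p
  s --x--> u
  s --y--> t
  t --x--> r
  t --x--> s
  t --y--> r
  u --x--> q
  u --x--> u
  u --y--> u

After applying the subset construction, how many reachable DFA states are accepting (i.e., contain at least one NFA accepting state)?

13

Start state of the DFA: {p}.
{p} --x--> {q,r,s,t}  [new]
{p} --y--> {r}  [new]
{q,r,s,t} --x--> {p,q,r,s,u}  [new]
{q,r,s,t} --y--> {p,r,s,t}  [new]
{r} --x--> {p,q}  [new]
{r} --y--> {p}  [seen]
{p,q,r,s,u} --x--> {p,q,r,s,t,u}  [new]
{p,q,r,s,u} --y--> {p,r,s,t,u}  [new]
{p,r,s,t} --x--> {p,q,r,s,t,u}  [seen]
{p,r,s,t} --y--> {p,r,t}  [new]
{p,q} --x--> {p,q,r,s,t}  [new]
{p,q} --y--> {r,s,t}  [new]
{p,q,r,s,t,u} --x--> {p,q,r,s,t,u}  [seen]
{p,q,r,s,t,u} --y--> {p,r,s,t,u}  [seen]
{p,r,s,t,u} --x--> {p,q,r,s,t,u}  [seen]
{p,r,s,t,u} --y--> {p,r,t,u}  [new]
{p,r,t} --x--> {p,q,r,s,t}  [seen]
{p,r,t} --y--> {p,r}  [new]
{p,q,r,s,t} --x--> {p,q,r,s,t,u}  [seen]
{p,q,r,s,t} --y--> {p,r,s,t}  [seen]
{r,s,t} --x--> {p,q,r,s,u}  [seen]
{r,s,t} --y--> {p,r,t}  [seen]
{p,r,t,u} --x--> {p,q,r,s,t,u}  [seen]
{p,r,t,u} --y--> {p,r,u}  [new]
{p,r} --x--> {p,q,r,s,t}  [seen]
{p,r} --y--> {p,r}  [seen]
{p,r,u} --x--> {p,q,r,s,t,u}  [seen]
{p,r,u} --y--> {p,r,u}  [seen]
Reachable DFA states: {p}, {q,r,s,t}, {r}, {p,q,r,s,u}, {p,r,s,t}, {p,q}, {p,q,r,s,t,u}, {p,r,s,t,u}, {p,r,t}, {p,q,r,s,t}, {r,s,t}, {p,r,t,u}, {p,r}, {p,r,u}.
Accepting DFA states (contain an NFA accepting state): {q,r,s,t}, {r}, {p,q,r,s,u}, {p,r,s,t}, {p,q}, {p,q,r,s,t,u}, {p,r,s,t,u}, {p,r,t}, {p,q,r,s,t}, {r,s,t}, {p,r,t,u}, {p,r}, {p,r,u}.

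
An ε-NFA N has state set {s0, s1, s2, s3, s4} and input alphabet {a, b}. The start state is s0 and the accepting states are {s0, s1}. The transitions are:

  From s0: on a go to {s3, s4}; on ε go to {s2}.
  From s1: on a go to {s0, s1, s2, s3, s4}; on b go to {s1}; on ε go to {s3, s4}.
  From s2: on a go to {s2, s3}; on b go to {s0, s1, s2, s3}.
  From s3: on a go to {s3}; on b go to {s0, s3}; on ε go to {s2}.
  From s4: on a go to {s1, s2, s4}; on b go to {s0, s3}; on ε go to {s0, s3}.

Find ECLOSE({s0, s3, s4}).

{s0, s2, s3, s4}

Begin with {s0, s3, s4}.
s0 →ε {s2}; add s2.
ε-closure = {s0, s2, s3, s4}.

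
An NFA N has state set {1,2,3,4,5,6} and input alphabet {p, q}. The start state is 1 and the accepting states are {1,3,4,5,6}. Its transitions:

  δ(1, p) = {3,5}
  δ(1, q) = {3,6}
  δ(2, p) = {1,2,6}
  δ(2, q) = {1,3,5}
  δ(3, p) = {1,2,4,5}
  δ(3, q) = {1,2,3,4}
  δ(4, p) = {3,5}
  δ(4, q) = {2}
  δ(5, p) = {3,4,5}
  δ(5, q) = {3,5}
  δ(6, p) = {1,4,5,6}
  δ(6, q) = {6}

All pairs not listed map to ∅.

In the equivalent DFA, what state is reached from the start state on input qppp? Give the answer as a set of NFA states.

Start: {1}.
δ(1,q) = {3,6}.
Union: {3,6}.
After q: {3,6}.
δ(3,p) = {1,2,4,5}; δ(6,p) = {1,4,5,6}.
Union: {1,2,4,5,6}.
After p: {1,2,4,5,6}.
δ(1,p) = {3,5}; δ(2,p) = {1,2,6}; δ(4,p) = {3,5}; δ(5,p) = {3,4,5}; δ(6,p) = {1,4,5,6}.
Union: {1,2,3,4,5,6}.
After p: {1,2,3,4,5,6}.
δ(1,p) = {3,5}; δ(2,p) = {1,2,6}; δ(3,p) = {1,2,4,5}; δ(4,p) = {3,5}; δ(5,p) = {3,4,5}; δ(6,p) = {1,4,5,6}.
Union: {1,2,3,4,5,6}.
After p: {1,2,3,4,5,6}.

{1,2,3,4,5,6}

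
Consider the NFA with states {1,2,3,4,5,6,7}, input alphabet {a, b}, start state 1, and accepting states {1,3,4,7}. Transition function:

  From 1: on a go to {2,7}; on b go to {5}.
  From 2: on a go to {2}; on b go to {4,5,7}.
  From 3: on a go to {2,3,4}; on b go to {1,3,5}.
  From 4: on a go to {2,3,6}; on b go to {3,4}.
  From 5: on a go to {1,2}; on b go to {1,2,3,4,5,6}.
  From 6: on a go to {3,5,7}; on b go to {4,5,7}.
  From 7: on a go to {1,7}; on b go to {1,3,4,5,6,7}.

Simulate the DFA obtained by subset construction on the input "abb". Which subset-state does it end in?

{1,2,3,4,5,6,7}

Start: {1}.
δ(1,a) = {2,7}.
Union: {2,7}.
After a: {2,7}.
δ(2,b) = {4,5,7}; δ(7,b) = {1,3,4,5,6,7}.
Union: {1,3,4,5,6,7}.
After b: {1,3,4,5,6,7}.
δ(1,b) = {5}; δ(3,b) = {1,3,5}; δ(4,b) = {3,4}; δ(5,b) = {1,2,3,4,5,6}; δ(6,b) = {4,5,7}; δ(7,b) = {1,3,4,5,6,7}.
Union: {1,2,3,4,5,6,7}.
After b: {1,2,3,4,5,6,7}.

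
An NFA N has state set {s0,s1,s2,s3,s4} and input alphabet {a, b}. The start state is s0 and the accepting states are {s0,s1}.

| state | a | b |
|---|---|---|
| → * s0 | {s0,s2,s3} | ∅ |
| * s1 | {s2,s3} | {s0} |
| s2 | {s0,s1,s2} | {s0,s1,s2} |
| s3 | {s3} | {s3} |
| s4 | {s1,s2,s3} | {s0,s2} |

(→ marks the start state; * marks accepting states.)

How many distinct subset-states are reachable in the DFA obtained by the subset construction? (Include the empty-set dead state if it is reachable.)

Start state of the DFA: {s0}.
{s0} --a--> {s0,s2,s3}  [new]
{s0} --b--> ∅  [new]
{s0,s2,s3} --a--> {s0,s1,s2,s3}  [new]
{s0,s2,s3} --b--> {s0,s1,s2,s3}  [seen]
∅ --a--> ∅  [seen]
∅ --b--> ∅  [seen]
{s0,s1,s2,s3} --a--> {s0,s1,s2,s3}  [seen]
{s0,s1,s2,s3} --b--> {s0,s1,s2,s3}  [seen]
Reachable DFA states: {s0}, {s0,s2,s3}, ∅, {s0,s1,s2,s3}.

4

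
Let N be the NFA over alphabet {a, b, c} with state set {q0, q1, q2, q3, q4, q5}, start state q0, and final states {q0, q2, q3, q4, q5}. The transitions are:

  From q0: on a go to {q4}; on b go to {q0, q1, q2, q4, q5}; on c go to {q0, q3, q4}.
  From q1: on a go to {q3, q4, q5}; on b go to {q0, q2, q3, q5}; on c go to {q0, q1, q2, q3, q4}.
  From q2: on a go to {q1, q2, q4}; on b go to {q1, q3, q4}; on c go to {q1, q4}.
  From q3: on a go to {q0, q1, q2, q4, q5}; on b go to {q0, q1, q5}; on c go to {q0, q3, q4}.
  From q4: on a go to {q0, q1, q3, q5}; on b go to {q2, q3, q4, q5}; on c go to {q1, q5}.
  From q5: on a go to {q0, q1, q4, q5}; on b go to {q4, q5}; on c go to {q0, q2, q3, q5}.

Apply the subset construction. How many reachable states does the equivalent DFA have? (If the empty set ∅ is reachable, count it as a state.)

Start state of the DFA: {q0}.
{q0} --a--> {q4}  [new]
{q0} --b--> {q0, q1, q2, q4, q5}  [new]
{q0} --c--> {q0, q3, q4}  [new]
{q4} --a--> {q0, q1, q3, q5}  [new]
{q4} --b--> {q2, q3, q4, q5}  [new]
{q4} --c--> {q1, q5}  [new]
{q0, q1, q2, q4, q5} --a--> {q0, q1, q2, q3, q4, q5}  [new]
{q0, q1, q2, q4, q5} --b--> {q0, q1, q2, q3, q4, q5}  [seen]
{q0, q1, q2, q4, q5} --c--> {q0, q1, q2, q3, q4, q5}  [seen]
{q0, q3, q4} --a--> {q0, q1, q2, q3, q4, q5}  [seen]
{q0, q3, q4} --b--> {q0, q1, q2, q3, q4, q5}  [seen]
{q0, q3, q4} --c--> {q0, q1, q3, q4, q5}  [new]
{q0, q1, q3, q5} --a--> {q0, q1, q2, q3, q4, q5}  [seen]
{q0, q1, q3, q5} --b--> {q0, q1, q2, q3, q4, q5}  [seen]
{q0, q1, q3, q5} --c--> {q0, q1, q2, q3, q4, q5}  [seen]
{q2, q3, q4, q5} --a--> {q0, q1, q2, q3, q4, q5}  [seen]
{q2, q3, q4, q5} --b--> {q0, q1, q2, q3, q4, q5}  [seen]
{q2, q3, q4, q5} --c--> {q0, q1, q2, q3, q4, q5}  [seen]
{q1, q5} --a--> {q0, q1, q3, q4, q5}  [seen]
{q1, q5} --b--> {q0, q2, q3, q4, q5}  [new]
{q1, q5} --c--> {q0, q1, q2, q3, q4, q5}  [seen]
{q0, q1, q2, q3, q4, q5} --a--> {q0, q1, q2, q3, q4, q5}  [seen]
{q0, q1, q2, q3, q4, q5} --b--> {q0, q1, q2, q3, q4, q5}  [seen]
{q0, q1, q2, q3, q4, q5} --c--> {q0, q1, q2, q3, q4, q5}  [seen]
{q0, q1, q3, q4, q5} --a--> {q0, q1, q2, q3, q4, q5}  [seen]
{q0, q1, q3, q4, q5} --b--> {q0, q1, q2, q3, q4, q5}  [seen]
{q0, q1, q3, q4, q5} --c--> {q0, q1, q2, q3, q4, q5}  [seen]
{q0, q2, q3, q4, q5} --a--> {q0, q1, q2, q3, q4, q5}  [seen]
{q0, q2, q3, q4, q5} --b--> {q0, q1, q2, q3, q4, q5}  [seen]
{q0, q2, q3, q4, q5} --c--> {q0, q1, q2, q3, q4, q5}  [seen]
Reachable DFA states: {q0}, {q4}, {q0, q1, q2, q4, q5}, {q0, q3, q4}, {q0, q1, q3, q5}, {q2, q3, q4, q5}, {q1, q5}, {q0, q1, q2, q3, q4, q5}, {q0, q1, q3, q4, q5}, {q0, q2, q3, q4, q5}.

10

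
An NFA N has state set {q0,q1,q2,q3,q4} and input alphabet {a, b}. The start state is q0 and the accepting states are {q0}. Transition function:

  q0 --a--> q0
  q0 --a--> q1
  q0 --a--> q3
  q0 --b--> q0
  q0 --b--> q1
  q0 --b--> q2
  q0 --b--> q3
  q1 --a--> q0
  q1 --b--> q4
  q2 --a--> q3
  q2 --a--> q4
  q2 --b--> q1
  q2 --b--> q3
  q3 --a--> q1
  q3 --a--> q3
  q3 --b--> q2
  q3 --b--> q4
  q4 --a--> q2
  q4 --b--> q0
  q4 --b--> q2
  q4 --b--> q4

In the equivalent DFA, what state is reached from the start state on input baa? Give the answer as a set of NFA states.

{q0,q1,q2,q3}

Start: {q0}.
δ(q0,b) = {q0,q1,q2,q3}.
Union: {q0,q1,q2,q3}.
After b: {q0,q1,q2,q3}.
δ(q0,a) = {q0,q1,q3}; δ(q1,a) = {q0}; δ(q2,a) = {q3,q4}; δ(q3,a) = {q1,q3}.
Union: {q0,q1,q3,q4}.
After a: {q0,q1,q3,q4}.
δ(q0,a) = {q0,q1,q3}; δ(q1,a) = {q0}; δ(q3,a) = {q1,q3}; δ(q4,a) = {q2}.
Union: {q0,q1,q2,q3}.
After a: {q0,q1,q2,q3}.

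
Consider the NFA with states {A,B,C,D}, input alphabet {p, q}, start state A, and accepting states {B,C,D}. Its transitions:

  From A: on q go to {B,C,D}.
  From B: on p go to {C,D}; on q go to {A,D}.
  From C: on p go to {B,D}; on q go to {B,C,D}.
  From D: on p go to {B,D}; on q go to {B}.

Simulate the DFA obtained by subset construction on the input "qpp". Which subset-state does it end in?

Start: {A}.
δ(A,q) = {B,C,D}.
Union: {B,C,D}.
After q: {B,C,D}.
δ(B,p) = {C,D}; δ(C,p) = {B,D}; δ(D,p) = {B,D}.
Union: {B,C,D}.
After p: {B,C,D}.
δ(B,p) = {C,D}; δ(C,p) = {B,D}; δ(D,p) = {B,D}.
Union: {B,C,D}.
After p: {B,C,D}.

{B,C,D}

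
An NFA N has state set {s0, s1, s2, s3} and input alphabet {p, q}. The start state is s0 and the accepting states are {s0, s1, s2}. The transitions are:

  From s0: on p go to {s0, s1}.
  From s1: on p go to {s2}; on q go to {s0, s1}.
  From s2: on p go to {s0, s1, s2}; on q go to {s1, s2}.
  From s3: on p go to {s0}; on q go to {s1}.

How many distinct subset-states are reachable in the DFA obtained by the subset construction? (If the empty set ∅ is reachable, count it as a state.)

Start state of the DFA: {s0}.
{s0} --p--> {s0, s1}  [new]
{s0} --q--> ∅  [new]
{s0, s1} --p--> {s0, s1, s2}  [new]
{s0, s1} --q--> {s0, s1}  [seen]
∅ --p--> ∅  [seen]
∅ --q--> ∅  [seen]
{s0, s1, s2} --p--> {s0, s1, s2}  [seen]
{s0, s1, s2} --q--> {s0, s1, s2}  [seen]
Reachable DFA states: {s0}, {s0, s1}, ∅, {s0, s1, s2}.

4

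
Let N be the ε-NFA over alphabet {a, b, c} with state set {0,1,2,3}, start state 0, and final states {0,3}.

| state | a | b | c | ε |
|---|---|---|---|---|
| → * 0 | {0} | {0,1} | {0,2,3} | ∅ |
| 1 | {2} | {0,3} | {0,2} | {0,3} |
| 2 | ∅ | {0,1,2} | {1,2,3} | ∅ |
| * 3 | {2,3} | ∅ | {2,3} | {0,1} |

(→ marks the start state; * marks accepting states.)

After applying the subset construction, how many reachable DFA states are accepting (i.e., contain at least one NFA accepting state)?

3

Start state of the DFA: {0} (ε-closure of the NFA start).
{0} --a--> {0}  [seen]
{0} --b--> {0,1,3}  [new]
{0} --c--> {0,1,2,3}  [new]
{0,1,3} --a--> {0,1,2,3}  [seen]
{0,1,3} --b--> {0,1,3}  [seen]
{0,1,3} --c--> {0,1,2,3}  [seen]
{0,1,2,3} --a--> {0,1,2,3}  [seen]
{0,1,2,3} --b--> {0,1,2,3}  [seen]
{0,1,2,3} --c--> {0,1,2,3}  [seen]
Reachable DFA states: {0}, {0,1,3}, {0,1,2,3}.
Accepting DFA states (contain an NFA accepting state): {0}, {0,1,3}, {0,1,2,3}.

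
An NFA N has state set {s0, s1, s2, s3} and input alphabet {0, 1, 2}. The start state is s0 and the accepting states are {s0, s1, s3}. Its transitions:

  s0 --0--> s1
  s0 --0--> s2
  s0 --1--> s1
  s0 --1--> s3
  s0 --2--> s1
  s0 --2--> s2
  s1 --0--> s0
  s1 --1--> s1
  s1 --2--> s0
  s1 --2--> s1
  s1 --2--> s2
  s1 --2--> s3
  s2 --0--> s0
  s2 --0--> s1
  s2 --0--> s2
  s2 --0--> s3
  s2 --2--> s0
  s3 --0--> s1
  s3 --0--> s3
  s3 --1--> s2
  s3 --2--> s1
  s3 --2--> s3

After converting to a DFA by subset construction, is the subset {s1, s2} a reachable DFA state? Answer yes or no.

yes

Start state of the DFA: {s0}.
{s0} --0--> {s1, s2}  [new]
{s0} --1--> {s1, s3}  [new]
{s0} --2--> {s1, s2}  [seen]
{s1, s2} --0--> {s0, s1, s2, s3}  [new]
{s1, s2} --1--> {s1}  [new]
{s1, s2} --2--> {s0, s1, s2, s3}  [seen]
{s1, s3} --0--> {s0, s1, s3}  [new]
{s1, s3} --1--> {s1, s2}  [seen]
{s1, s3} --2--> {s0, s1, s2, s3}  [seen]
{s0, s1, s2, s3} --0--> {s0, s1, s2, s3}  [seen]
{s0, s1, s2, s3} --1--> {s1, s2, s3}  [new]
{s0, s1, s2, s3} --2--> {s0, s1, s2, s3}  [seen]
{s1} --0--> {s0}  [seen]
{s1} --1--> {s1}  [seen]
{s1} --2--> {s0, s1, s2, s3}  [seen]
{s0, s1, s3} --0--> {s0, s1, s2, s3}  [seen]
{s0, s1, s3} --1--> {s1, s2, s3}  [seen]
{s0, s1, s3} --2--> {s0, s1, s2, s3}  [seen]
{s1, s2, s3} --0--> {s0, s1, s2, s3}  [seen]
{s1, s2, s3} --1--> {s1, s2}  [seen]
{s1, s2, s3} --2--> {s0, s1, s2, s3}  [seen]
Reachable DFA states: {s0}, {s1, s2}, {s1, s3}, {s0, s1, s2, s3}, {s1}, {s0, s1, s3}, {s1, s2, s3}.
{s1, s2} is among them.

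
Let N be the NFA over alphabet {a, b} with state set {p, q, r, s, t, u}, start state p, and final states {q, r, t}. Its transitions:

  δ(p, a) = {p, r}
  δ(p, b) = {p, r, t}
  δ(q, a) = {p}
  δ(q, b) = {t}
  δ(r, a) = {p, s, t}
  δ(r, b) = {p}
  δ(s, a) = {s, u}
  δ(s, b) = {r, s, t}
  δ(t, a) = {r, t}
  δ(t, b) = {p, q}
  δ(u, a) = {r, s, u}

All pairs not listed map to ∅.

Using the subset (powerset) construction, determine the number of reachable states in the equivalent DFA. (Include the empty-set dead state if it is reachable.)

Start state of the DFA: {p}.
{p} --a--> {p, r}  [new]
{p} --b--> {p, r, t}  [new]
{p, r} --a--> {p, r, s, t}  [new]
{p, r} --b--> {p, r, t}  [seen]
{p, r, t} --a--> {p, r, s, t}  [seen]
{p, r, t} --b--> {p, q, r, t}  [new]
{p, r, s, t} --a--> {p, r, s, t, u}  [new]
{p, r, s, t} --b--> {p, q, r, s, t}  [new]
{p, q, r, t} --a--> {p, r, s, t}  [seen]
{p, q, r, t} --b--> {p, q, r, t}  [seen]
{p, r, s, t, u} --a--> {p, r, s, t, u}  [seen]
{p, r, s, t, u} --b--> {p, q, r, s, t}  [seen]
{p, q, r, s, t} --a--> {p, r, s, t, u}  [seen]
{p, q, r, s, t} --b--> {p, q, r, s, t}  [seen]
Reachable DFA states: {p}, {p, r}, {p, r, t}, {p, r, s, t}, {p, q, r, t}, {p, r, s, t, u}, {p, q, r, s, t}.

7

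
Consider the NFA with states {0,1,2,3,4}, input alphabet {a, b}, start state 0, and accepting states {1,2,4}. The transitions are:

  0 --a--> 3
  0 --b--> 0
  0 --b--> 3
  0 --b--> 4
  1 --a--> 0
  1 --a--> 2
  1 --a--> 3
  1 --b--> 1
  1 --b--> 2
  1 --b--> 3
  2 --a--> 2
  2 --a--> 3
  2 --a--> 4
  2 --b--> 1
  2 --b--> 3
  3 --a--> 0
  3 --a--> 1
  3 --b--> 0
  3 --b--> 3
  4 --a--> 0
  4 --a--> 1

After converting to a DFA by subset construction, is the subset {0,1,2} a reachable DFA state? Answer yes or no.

Start state of the DFA: {0}.
{0} --a--> {3}  [new]
{0} --b--> {0,3,4}  [new]
{3} --a--> {0,1}  [new]
{3} --b--> {0,3}  [new]
{0,3,4} --a--> {0,1,3}  [new]
{0,3,4} --b--> {0,3,4}  [seen]
{0,1} --a--> {0,2,3}  [new]
{0,1} --b--> {0,1,2,3,4}  [new]
{0,3} --a--> {0,1,3}  [seen]
{0,3} --b--> {0,3,4}  [seen]
{0,1,3} --a--> {0,1,2,3}  [new]
{0,1,3} --b--> {0,1,2,3,4}  [seen]
{0,2,3} --a--> {0,1,2,3,4}  [seen]
{0,2,3} --b--> {0,1,3,4}  [new]
{0,1,2,3,4} --a--> {0,1,2,3,4}  [seen]
{0,1,2,3,4} --b--> {0,1,2,3,4}  [seen]
{0,1,2,3} --a--> {0,1,2,3,4}  [seen]
{0,1,2,3} --b--> {0,1,2,3,4}  [seen]
{0,1,3,4} --a--> {0,1,2,3}  [seen]
{0,1,3,4} --b--> {0,1,2,3,4}  [seen]
Reachable DFA states: {0}, {3}, {0,3,4}, {0,1}, {0,3}, {0,1,3}, {0,2,3}, {0,1,2,3,4}, {0,1,2,3}, {0,1,3,4}.
{0,1,2} is not among them.

no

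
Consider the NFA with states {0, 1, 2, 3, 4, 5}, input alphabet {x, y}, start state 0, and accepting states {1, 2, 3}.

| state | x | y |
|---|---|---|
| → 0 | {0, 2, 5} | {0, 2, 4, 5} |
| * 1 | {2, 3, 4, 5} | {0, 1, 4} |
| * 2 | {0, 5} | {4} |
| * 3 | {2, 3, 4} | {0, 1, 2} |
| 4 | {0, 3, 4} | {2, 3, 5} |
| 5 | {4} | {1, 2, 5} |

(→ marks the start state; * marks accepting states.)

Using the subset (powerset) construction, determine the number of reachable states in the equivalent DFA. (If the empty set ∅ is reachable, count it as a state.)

Start state of the DFA: {0}.
{0} --x--> {0, 2, 5}  [new]
{0} --y--> {0, 2, 4, 5}  [new]
{0, 2, 5} --x--> {0, 2, 4, 5}  [seen]
{0, 2, 5} --y--> {0, 1, 2, 4, 5}  [new]
{0, 2, 4, 5} --x--> {0, 2, 3, 4, 5}  [new]
{0, 2, 4, 5} --y--> {0, 1, 2, 3, 4, 5}  [new]
{0, 1, 2, 4, 5} --x--> {0, 2, 3, 4, 5}  [seen]
{0, 1, 2, 4, 5} --y--> {0, 1, 2, 3, 4, 5}  [seen]
{0, 2, 3, 4, 5} --x--> {0, 2, 3, 4, 5}  [seen]
{0, 2, 3, 4, 5} --y--> {0, 1, 2, 3, 4, 5}  [seen]
{0, 1, 2, 3, 4, 5} --x--> {0, 2, 3, 4, 5}  [seen]
{0, 1, 2, 3, 4, 5} --y--> {0, 1, 2, 3, 4, 5}  [seen]
Reachable DFA states: {0}, {0, 2, 5}, {0, 2, 4, 5}, {0, 1, 2, 4, 5}, {0, 2, 3, 4, 5}, {0, 1, 2, 3, 4, 5}.

6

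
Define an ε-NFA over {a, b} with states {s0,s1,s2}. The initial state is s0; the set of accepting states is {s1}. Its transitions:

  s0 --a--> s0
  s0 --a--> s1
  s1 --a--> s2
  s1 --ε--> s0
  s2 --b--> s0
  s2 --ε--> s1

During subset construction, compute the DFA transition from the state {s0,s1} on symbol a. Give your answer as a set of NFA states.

{s0,s1,s2}

δ(s0,a) = {s0,s1}; δ(s1,a) = {s2}.
Union: {s0,s1,s2}.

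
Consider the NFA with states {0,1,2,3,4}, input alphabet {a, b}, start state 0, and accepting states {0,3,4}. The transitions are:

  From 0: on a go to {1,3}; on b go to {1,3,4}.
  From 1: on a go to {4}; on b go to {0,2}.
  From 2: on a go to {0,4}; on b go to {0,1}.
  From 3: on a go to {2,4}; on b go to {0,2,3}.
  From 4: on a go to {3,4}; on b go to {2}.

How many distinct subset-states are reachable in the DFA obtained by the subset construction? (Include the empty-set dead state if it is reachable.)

Start state of the DFA: {0}.
{0} --a--> {1,3}  [new]
{0} --b--> {1,3,4}  [new]
{1,3} --a--> {2,4}  [new]
{1,3} --b--> {0,2,3}  [new]
{1,3,4} --a--> {2,3,4}  [new]
{1,3,4} --b--> {0,2,3}  [seen]
{2,4} --a--> {0,3,4}  [new]
{2,4} --b--> {0,1,2}  [new]
{0,2,3} --a--> {0,1,2,3,4}  [new]
{0,2,3} --b--> {0,1,2,3,4}  [seen]
{2,3,4} --a--> {0,2,3,4}  [new]
{2,3,4} --b--> {0,1,2,3}  [new]
{0,3,4} --a--> {1,2,3,4}  [new]
{0,3,4} --b--> {0,1,2,3,4}  [seen]
{0,1,2} --a--> {0,1,3,4}  [new]
{0,1,2} --b--> {0,1,2,3,4}  [seen]
{0,1,2,3,4} --a--> {0,1,2,3,4}  [seen]
{0,1,2,3,4} --b--> {0,1,2,3,4}  [seen]
{0,2,3,4} --a--> {0,1,2,3,4}  [seen]
{0,2,3,4} --b--> {0,1,2,3,4}  [seen]
{0,1,2,3} --a--> {0,1,2,3,4}  [seen]
{0,1,2,3} --b--> {0,1,2,3,4}  [seen]
{1,2,3,4} --a--> {0,2,3,4}  [seen]
{1,2,3,4} --b--> {0,1,2,3}  [seen]
{0,1,3,4} --a--> {1,2,3,4}  [seen]
{0,1,3,4} --b--> {0,1,2,3,4}  [seen]
Reachable DFA states: {0}, {1,3}, {1,3,4}, {2,4}, {0,2,3}, {2,3,4}, {0,3,4}, {0,1,2}, {0,1,2,3,4}, {0,2,3,4}, {0,1,2,3}, {1,2,3,4}, {0,1,3,4}.

13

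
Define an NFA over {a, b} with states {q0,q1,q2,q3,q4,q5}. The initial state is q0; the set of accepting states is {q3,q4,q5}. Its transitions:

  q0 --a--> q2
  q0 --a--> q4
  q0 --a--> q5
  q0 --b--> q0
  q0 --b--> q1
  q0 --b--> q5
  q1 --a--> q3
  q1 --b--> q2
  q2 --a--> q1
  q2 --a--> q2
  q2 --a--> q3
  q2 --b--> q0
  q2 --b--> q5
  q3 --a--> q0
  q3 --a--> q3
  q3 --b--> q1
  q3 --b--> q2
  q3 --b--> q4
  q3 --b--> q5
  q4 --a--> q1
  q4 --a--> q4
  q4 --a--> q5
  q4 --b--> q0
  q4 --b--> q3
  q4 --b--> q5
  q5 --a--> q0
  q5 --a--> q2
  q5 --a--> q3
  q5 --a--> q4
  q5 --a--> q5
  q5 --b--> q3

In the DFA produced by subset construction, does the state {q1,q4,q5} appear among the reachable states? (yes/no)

no

Start state of the DFA: {q0}.
{q0} --a--> {q2,q4,q5}  [new]
{q0} --b--> {q0,q1,q5}  [new]
{q2,q4,q5} --a--> {q0,q1,q2,q3,q4,q5}  [new]
{q2,q4,q5} --b--> {q0,q3,q5}  [new]
{q0,q1,q5} --a--> {q0,q2,q3,q4,q5}  [new]
{q0,q1,q5} --b--> {q0,q1,q2,q3,q5}  [new]
{q0,q1,q2,q3,q4,q5} --a--> {q0,q1,q2,q3,q4,q5}  [seen]
{q0,q1,q2,q3,q4,q5} --b--> {q0,q1,q2,q3,q4,q5}  [seen]
{q0,q3,q5} --a--> {q0,q2,q3,q4,q5}  [seen]
{q0,q3,q5} --b--> {q0,q1,q2,q3,q4,q5}  [seen]
{q0,q2,q3,q4,q5} --a--> {q0,q1,q2,q3,q4,q5}  [seen]
{q0,q2,q3,q4,q5} --b--> {q0,q1,q2,q3,q4,q5}  [seen]
{q0,q1,q2,q3,q5} --a--> {q0,q1,q2,q3,q4,q5}  [seen]
{q0,q1,q2,q3,q5} --b--> {q0,q1,q2,q3,q4,q5}  [seen]
Reachable DFA states: {q0}, {q2,q4,q5}, {q0,q1,q5}, {q0,q1,q2,q3,q4,q5}, {q0,q3,q5}, {q0,q2,q3,q4,q5}, {q0,q1,q2,q3,q5}.
{q1,q4,q5} is not among them.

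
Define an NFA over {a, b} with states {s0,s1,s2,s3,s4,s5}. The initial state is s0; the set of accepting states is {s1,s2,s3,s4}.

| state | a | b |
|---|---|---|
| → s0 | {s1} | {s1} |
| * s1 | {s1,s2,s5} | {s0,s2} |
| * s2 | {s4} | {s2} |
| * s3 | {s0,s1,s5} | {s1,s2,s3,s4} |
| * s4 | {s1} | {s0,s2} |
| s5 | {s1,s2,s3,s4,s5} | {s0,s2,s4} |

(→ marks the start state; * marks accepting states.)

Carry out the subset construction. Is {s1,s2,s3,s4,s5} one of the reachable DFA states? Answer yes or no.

yes

Start state of the DFA: {s0}.
{s0} --a--> {s1}  [new]
{s0} --b--> {s1}  [seen]
{s1} --a--> {s1,s2,s5}  [new]
{s1} --b--> {s0,s2}  [new]
{s1,s2,s5} --a--> {s1,s2,s3,s4,s5}  [new]
{s1,s2,s5} --b--> {s0,s2,s4}  [new]
{s0,s2} --a--> {s1,s4}  [new]
{s0,s2} --b--> {s1,s2}  [new]
{s1,s2,s3,s4,s5} --a--> {s0,s1,s2,s3,s4,s5}  [new]
{s1,s2,s3,s4,s5} --b--> {s0,s1,s2,s3,s4}  [new]
{s0,s2,s4} --a--> {s1,s4}  [seen]
{s0,s2,s4} --b--> {s0,s1,s2}  [new]
{s1,s4} --a--> {s1,s2,s5}  [seen]
{s1,s4} --b--> {s0,s2}  [seen]
{s1,s2} --a--> {s1,s2,s4,s5}  [new]
{s1,s2} --b--> {s0,s2}  [seen]
{s0,s1,s2,s3,s4,s5} --a--> {s0,s1,s2,s3,s4,s5}  [seen]
{s0,s1,s2,s3,s4,s5} --b--> {s0,s1,s2,s3,s4}  [seen]
{s0,s1,s2,s3,s4} --a--> {s0,s1,s2,s4,s5}  [new]
{s0,s1,s2,s3,s4} --b--> {s0,s1,s2,s3,s4}  [seen]
{s0,s1,s2} --a--> {s1,s2,s4,s5}  [seen]
{s0,s1,s2} --b--> {s0,s1,s2}  [seen]
{s1,s2,s4,s5} --a--> {s1,s2,s3,s4,s5}  [seen]
{s1,s2,s4,s5} --b--> {s0,s2,s4}  [seen]
{s0,s1,s2,s4,s5} --a--> {s1,s2,s3,s4,s5}  [seen]
{s0,s1,s2,s4,s5} --b--> {s0,s1,s2,s4}  [new]
{s0,s1,s2,s4} --a--> {s1,s2,s4,s5}  [seen]
{s0,s1,s2,s4} --b--> {s0,s1,s2}  [seen]
Reachable DFA states: {s0}, {s1}, {s1,s2,s5}, {s0,s2}, {s1,s2,s3,s4,s5}, {s0,s2,s4}, {s1,s4}, {s1,s2}, {s0,s1,s2,s3,s4,s5}, {s0,s1,s2,s3,s4}, {s0,s1,s2}, {s1,s2,s4,s5}, {s0,s1,s2,s4,s5}, {s0,s1,s2,s4}.
{s1,s2,s3,s4,s5} is among them.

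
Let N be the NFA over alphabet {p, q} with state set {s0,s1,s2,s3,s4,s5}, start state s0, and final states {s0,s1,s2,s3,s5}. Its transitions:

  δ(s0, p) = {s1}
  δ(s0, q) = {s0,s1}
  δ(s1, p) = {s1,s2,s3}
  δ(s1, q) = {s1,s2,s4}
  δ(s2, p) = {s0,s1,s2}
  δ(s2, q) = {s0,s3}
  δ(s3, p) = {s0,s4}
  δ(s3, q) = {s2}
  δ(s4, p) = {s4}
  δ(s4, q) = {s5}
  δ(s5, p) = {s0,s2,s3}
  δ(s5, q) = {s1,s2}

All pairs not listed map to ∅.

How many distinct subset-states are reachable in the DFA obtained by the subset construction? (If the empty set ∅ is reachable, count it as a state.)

Start state of the DFA: {s0}.
{s0} --p--> {s1}  [new]
{s0} --q--> {s0,s1}  [new]
{s1} --p--> {s1,s2,s3}  [new]
{s1} --q--> {s1,s2,s4}  [new]
{s0,s1} --p--> {s1,s2,s3}  [seen]
{s0,s1} --q--> {s0,s1,s2,s4}  [new]
{s1,s2,s3} --p--> {s0,s1,s2,s3,s4}  [new]
{s1,s2,s3} --q--> {s0,s1,s2,s3,s4}  [seen]
{s1,s2,s4} --p--> {s0,s1,s2,s3,s4}  [seen]
{s1,s2,s4} --q--> {s0,s1,s2,s3,s4,s5}  [new]
{s0,s1,s2,s4} --p--> {s0,s1,s2,s3,s4}  [seen]
{s0,s1,s2,s4} --q--> {s0,s1,s2,s3,s4,s5}  [seen]
{s0,s1,s2,s3,s4} --p--> {s0,s1,s2,s3,s4}  [seen]
{s0,s1,s2,s3,s4} --q--> {s0,s1,s2,s3,s4,s5}  [seen]
{s0,s1,s2,s3,s4,s5} --p--> {s0,s1,s2,s3,s4}  [seen]
{s0,s1,s2,s3,s4,s5} --q--> {s0,s1,s2,s3,s4,s5}  [seen]
Reachable DFA states: {s0}, {s1}, {s0,s1}, {s1,s2,s3}, {s1,s2,s4}, {s0,s1,s2,s4}, {s0,s1,s2,s3,s4}, {s0,s1,s2,s3,s4,s5}.

8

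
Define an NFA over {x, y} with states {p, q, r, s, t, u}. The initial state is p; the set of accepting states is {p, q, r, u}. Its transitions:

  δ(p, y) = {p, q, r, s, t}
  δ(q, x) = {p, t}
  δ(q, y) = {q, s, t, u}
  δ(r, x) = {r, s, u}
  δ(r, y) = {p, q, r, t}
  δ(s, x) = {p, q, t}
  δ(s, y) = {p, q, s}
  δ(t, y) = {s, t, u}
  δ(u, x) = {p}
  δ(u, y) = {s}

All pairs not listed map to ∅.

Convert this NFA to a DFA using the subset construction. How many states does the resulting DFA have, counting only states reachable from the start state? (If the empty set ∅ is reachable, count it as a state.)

Start state of the DFA: {p}.
{p} --x--> ∅  [new]
{p} --y--> {p, q, r, s, t}  [new]
∅ --x--> ∅  [seen]
∅ --y--> ∅  [seen]
{p, q, r, s, t} --x--> {p, q, r, s, t, u}  [new]
{p, q, r, s, t} --y--> {p, q, r, s, t, u}  [seen]
{p, q, r, s, t, u} --x--> {p, q, r, s, t, u}  [seen]
{p, q, r, s, t, u} --y--> {p, q, r, s, t, u}  [seen]
Reachable DFA states: {p}, ∅, {p, q, r, s, t}, {p, q, r, s, t, u}.

4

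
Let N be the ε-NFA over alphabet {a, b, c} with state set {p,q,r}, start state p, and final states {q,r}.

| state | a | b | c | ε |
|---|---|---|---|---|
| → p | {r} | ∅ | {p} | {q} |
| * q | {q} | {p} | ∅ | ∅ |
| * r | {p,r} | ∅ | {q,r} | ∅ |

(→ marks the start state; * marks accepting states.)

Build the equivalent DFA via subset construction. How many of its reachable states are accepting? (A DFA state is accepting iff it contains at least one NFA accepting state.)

Start state of the DFA: {p,q} (ε-closure of the NFA start).
{p,q} --a--> {q,r}  [new]
{p,q} --b--> {p,q}  [seen]
{p,q} --c--> {p,q}  [seen]
{q,r} --a--> {p,q,r}  [new]
{q,r} --b--> {p,q}  [seen]
{q,r} --c--> {q,r}  [seen]
{p,q,r} --a--> {p,q,r}  [seen]
{p,q,r} --b--> {p,q}  [seen]
{p,q,r} --c--> {p,q,r}  [seen]
Reachable DFA states: {p,q}, {q,r}, {p,q,r}.
Accepting DFA states (contain an NFA accepting state): {p,q}, {q,r}, {p,q,r}.

3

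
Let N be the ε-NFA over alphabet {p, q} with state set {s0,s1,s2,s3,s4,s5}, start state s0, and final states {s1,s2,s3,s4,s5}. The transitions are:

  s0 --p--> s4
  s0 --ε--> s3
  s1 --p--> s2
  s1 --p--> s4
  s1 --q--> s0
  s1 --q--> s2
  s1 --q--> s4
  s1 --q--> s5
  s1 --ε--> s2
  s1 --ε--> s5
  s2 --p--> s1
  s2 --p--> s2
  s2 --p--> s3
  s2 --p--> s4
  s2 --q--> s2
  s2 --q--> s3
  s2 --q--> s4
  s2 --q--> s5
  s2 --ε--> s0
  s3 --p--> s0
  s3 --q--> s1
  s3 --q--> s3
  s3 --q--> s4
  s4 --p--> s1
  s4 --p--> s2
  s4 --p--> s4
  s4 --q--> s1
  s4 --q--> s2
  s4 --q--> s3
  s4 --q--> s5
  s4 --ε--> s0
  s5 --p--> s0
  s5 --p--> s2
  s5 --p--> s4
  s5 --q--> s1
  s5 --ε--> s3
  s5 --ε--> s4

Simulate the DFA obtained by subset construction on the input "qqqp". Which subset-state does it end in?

{s0,s1,s2,s3,s4,s5}

Start: {s0,s3}.
δ(s0,q) = ∅; δ(s3,q) = {s1,s3,s4}.
Union: {s1,s3,s4}.
ε-closure gives {s0,s1,s2,s3,s4,s5}.
After q: {s0,s1,s2,s3,s4,s5}.
δ(s0,q) = ∅; δ(s1,q) = {s0,s2,s4,s5}; δ(s2,q) = {s2,s3,s4,s5}; δ(s3,q) = {s1,s3,s4}; δ(s4,q) = {s1,s2,s3,s5}; δ(s5,q) = {s1}.
Union: {s0,s1,s2,s3,s4,s5}.
After q: {s0,s1,s2,s3,s4,s5}.
δ(s0,q) = ∅; δ(s1,q) = {s0,s2,s4,s5}; δ(s2,q) = {s2,s3,s4,s5}; δ(s3,q) = {s1,s3,s4}; δ(s4,q) = {s1,s2,s3,s5}; δ(s5,q) = {s1}.
Union: {s0,s1,s2,s3,s4,s5}.
After q: {s0,s1,s2,s3,s4,s5}.
δ(s0,p) = {s4}; δ(s1,p) = {s2,s4}; δ(s2,p) = {s1,s2,s3,s4}; δ(s3,p) = {s0}; δ(s4,p) = {s1,s2,s4}; δ(s5,p) = {s0,s2,s4}.
Union: {s0,s1,s2,s3,s4}.
ε-closure gives {s0,s1,s2,s3,s4,s5}.
After p: {s0,s1,s2,s3,s4,s5}.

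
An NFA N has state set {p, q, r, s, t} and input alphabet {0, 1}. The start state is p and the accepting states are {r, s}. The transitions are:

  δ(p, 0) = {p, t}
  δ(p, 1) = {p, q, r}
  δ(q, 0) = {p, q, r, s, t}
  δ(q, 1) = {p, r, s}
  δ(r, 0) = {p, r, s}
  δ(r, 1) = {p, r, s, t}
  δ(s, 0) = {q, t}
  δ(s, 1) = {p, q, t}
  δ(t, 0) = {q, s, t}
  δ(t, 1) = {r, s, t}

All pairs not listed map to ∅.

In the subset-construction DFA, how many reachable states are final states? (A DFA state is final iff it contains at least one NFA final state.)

3

Start state of the DFA: {p}.
{p} --0--> {p, t}  [new]
{p} --1--> {p, q, r}  [new]
{p, t} --0--> {p, q, s, t}  [new]
{p, t} --1--> {p, q, r, s, t}  [new]
{p, q, r} --0--> {p, q, r, s, t}  [seen]
{p, q, r} --1--> {p, q, r, s, t}  [seen]
{p, q, s, t} --0--> {p, q, r, s, t}  [seen]
{p, q, s, t} --1--> {p, q, r, s, t}  [seen]
{p, q, r, s, t} --0--> {p, q, r, s, t}  [seen]
{p, q, r, s, t} --1--> {p, q, r, s, t}  [seen]
Reachable DFA states: {p}, {p, t}, {p, q, r}, {p, q, s, t}, {p, q, r, s, t}.
Accepting DFA states (contain an NFA accepting state): {p, q, r}, {p, q, s, t}, {p, q, r, s, t}.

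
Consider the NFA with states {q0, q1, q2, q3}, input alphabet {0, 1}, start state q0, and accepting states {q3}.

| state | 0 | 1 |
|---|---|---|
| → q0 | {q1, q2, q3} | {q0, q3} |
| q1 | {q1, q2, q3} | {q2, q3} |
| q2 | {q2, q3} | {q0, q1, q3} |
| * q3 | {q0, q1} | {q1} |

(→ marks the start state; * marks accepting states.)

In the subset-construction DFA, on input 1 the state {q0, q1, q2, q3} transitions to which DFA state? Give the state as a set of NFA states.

{q0, q1, q2, q3}

δ(q0,1) = {q0, q3}; δ(q1,1) = {q2, q3}; δ(q2,1) = {q0, q1, q3}; δ(q3,1) = {q1}.
Union: {q0, q1, q2, q3}.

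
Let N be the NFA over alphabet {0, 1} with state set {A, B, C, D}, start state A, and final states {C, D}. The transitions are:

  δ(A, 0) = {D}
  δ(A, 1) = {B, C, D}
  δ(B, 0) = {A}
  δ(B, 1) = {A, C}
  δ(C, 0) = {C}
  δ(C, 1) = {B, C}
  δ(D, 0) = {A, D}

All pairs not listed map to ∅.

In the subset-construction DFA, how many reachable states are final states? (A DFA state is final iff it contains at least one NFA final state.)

Start state of the DFA: {A}.
{A} --0--> {D}  [new]
{A} --1--> {B, C, D}  [new]
{D} --0--> {A, D}  [new]
{D} --1--> ∅  [new]
{B, C, D} --0--> {A, C, D}  [new]
{B, C, D} --1--> {A, B, C}  [new]
{A, D} --0--> {A, D}  [seen]
{A, D} --1--> {B, C, D}  [seen]
∅ --0--> ∅  [seen]
∅ --1--> ∅  [seen]
{A, C, D} --0--> {A, C, D}  [seen]
{A, C, D} --1--> {B, C, D}  [seen]
{A, B, C} --0--> {A, C, D}  [seen]
{A, B, C} --1--> {A, B, C, D}  [new]
{A, B, C, D} --0--> {A, C, D}  [seen]
{A, B, C, D} --1--> {A, B, C, D}  [seen]
Reachable DFA states: {A}, {D}, {B, C, D}, {A, D}, ∅, {A, C, D}, {A, B, C}, {A, B, C, D}.
Accepting DFA states (contain an NFA accepting state): {D}, {B, C, D}, {A, D}, {A, C, D}, {A, B, C}, {A, B, C, D}.

6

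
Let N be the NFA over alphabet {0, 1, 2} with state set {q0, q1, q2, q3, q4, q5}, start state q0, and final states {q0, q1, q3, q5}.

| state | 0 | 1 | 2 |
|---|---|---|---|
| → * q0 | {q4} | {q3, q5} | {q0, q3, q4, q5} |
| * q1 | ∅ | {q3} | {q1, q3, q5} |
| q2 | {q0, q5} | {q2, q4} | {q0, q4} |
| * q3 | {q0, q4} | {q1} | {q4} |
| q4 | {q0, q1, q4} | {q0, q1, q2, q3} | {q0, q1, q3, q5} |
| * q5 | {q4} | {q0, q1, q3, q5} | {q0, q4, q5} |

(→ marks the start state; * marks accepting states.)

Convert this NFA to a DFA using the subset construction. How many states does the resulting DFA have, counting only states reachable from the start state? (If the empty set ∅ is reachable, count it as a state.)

Start state of the DFA: {q0}.
{q0} --0--> {q4}  [new]
{q0} --1--> {q3, q5}  [new]
{q0} --2--> {q0, q3, q4, q5}  [new]
{q4} --0--> {q0, q1, q4}  [new]
{q4} --1--> {q0, q1, q2, q3}  [new]
{q4} --2--> {q0, q1, q3, q5}  [new]
{q3, q5} --0--> {q0, q4}  [new]
{q3, q5} --1--> {q0, q1, q3, q5}  [seen]
{q3, q5} --2--> {q0, q4, q5}  [new]
{q0, q3, q4, q5} --0--> {q0, q1, q4}  [seen]
{q0, q3, q4, q5} --1--> {q0, q1, q2, q3, q5}  [new]
{q0, q3, q4, q5} --2--> {q0, q1, q3, q4, q5}  [new]
{q0, q1, q4} --0--> {q0, q1, q4}  [seen]
{q0, q1, q4} --1--> {q0, q1, q2, q3, q5}  [seen]
{q0, q1, q4} --2--> {q0, q1, q3, q4, q5}  [seen]
{q0, q1, q2, q3} --0--> {q0, q4, q5}  [seen]
{q0, q1, q2, q3} --1--> {q1, q2, q3, q4, q5}  [new]
{q0, q1, q2, q3} --2--> {q0, q1, q3, q4, q5}  [seen]
{q0, q1, q3, q5} --0--> {q0, q4}  [seen]
{q0, q1, q3, q5} --1--> {q0, q1, q3, q5}  [seen]
{q0, q1, q3, q5} --2--> {q0, q1, q3, q4, q5}  [seen]
{q0, q4} --0--> {q0, q1, q4}  [seen]
{q0, q4} --1--> {q0, q1, q2, q3, q5}  [seen]
{q0, q4} --2--> {q0, q1, q3, q4, q5}  [seen]
{q0, q4, q5} --0--> {q0, q1, q4}  [seen]
{q0, q4, q5} --1--> {q0, q1, q2, q3, q5}  [seen]
{q0, q4, q5} --2--> {q0, q1, q3, q4, q5}  [seen]
{q0, q1, q2, q3, q5} --0--> {q0, q4, q5}  [seen]
{q0, q1, q2, q3, q5} --1--> {q0, q1, q2, q3, q4, q5}  [new]
{q0, q1, q2, q3, q5} --2--> {q0, q1, q3, q4, q5}  [seen]
{q0, q1, q3, q4, q5} --0--> {q0, q1, q4}  [seen]
{q0, q1, q3, q4, q5} --1--> {q0, q1, q2, q3, q5}  [seen]
{q0, q1, q3, q4, q5} --2--> {q0, q1, q3, q4, q5}  [seen]
{q1, q2, q3, q4, q5} --0--> {q0, q1, q4, q5}  [new]
{q1, q2, q3, q4, q5} --1--> {q0, q1, q2, q3, q4, q5}  [seen]
{q1, q2, q3, q4, q5} --2--> {q0, q1, q3, q4, q5}  [seen]
{q0, q1, q2, q3, q4, q5} --0--> {q0, q1, q4, q5}  [seen]
{q0, q1, q2, q3, q4, q5} --1--> {q0, q1, q2, q3, q4, q5}  [seen]
{q0, q1, q2, q3, q4, q5} --2--> {q0, q1, q3, q4, q5}  [seen]
{q0, q1, q4, q5} --0--> {q0, q1, q4}  [seen]
{q0, q1, q4, q5} --1--> {q0, q1, q2, q3, q5}  [seen]
{q0, q1, q4, q5} --2--> {q0, q1, q3, q4, q5}  [seen]
Reachable DFA states: {q0}, {q4}, {q3, q5}, {q0, q3, q4, q5}, {q0, q1, q4}, {q0, q1, q2, q3}, {q0, q1, q3, q5}, {q0, q4}, {q0, q4, q5}, {q0, q1, q2, q3, q5}, {q0, q1, q3, q4, q5}, {q1, q2, q3, q4, q5}, {q0, q1, q2, q3, q4, q5}, {q0, q1, q4, q5}.

14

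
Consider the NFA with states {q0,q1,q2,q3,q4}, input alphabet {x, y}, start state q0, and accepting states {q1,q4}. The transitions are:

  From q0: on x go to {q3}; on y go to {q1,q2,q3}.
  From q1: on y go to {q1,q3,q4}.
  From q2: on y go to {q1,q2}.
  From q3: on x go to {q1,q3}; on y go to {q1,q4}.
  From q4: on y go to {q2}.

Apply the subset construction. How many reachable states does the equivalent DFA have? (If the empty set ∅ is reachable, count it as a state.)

8

Start state of the DFA: {q0}.
{q0} --x--> {q3}  [new]
{q0} --y--> {q1,q2,q3}  [new]
{q3} --x--> {q1,q3}  [new]
{q3} --y--> {q1,q4}  [new]
{q1,q2,q3} --x--> {q1,q3}  [seen]
{q1,q2,q3} --y--> {q1,q2,q3,q4}  [new]
{q1,q3} --x--> {q1,q3}  [seen]
{q1,q3} --y--> {q1,q3,q4}  [new]
{q1,q4} --x--> ∅  [new]
{q1,q4} --y--> {q1,q2,q3,q4}  [seen]
{q1,q2,q3,q4} --x--> {q1,q3}  [seen]
{q1,q2,q3,q4} --y--> {q1,q2,q3,q4}  [seen]
{q1,q3,q4} --x--> {q1,q3}  [seen]
{q1,q3,q4} --y--> {q1,q2,q3,q4}  [seen]
∅ --x--> ∅  [seen]
∅ --y--> ∅  [seen]
Reachable DFA states: {q0}, {q3}, {q1,q2,q3}, {q1,q3}, {q1,q4}, {q1,q2,q3,q4}, {q1,q3,q4}, ∅.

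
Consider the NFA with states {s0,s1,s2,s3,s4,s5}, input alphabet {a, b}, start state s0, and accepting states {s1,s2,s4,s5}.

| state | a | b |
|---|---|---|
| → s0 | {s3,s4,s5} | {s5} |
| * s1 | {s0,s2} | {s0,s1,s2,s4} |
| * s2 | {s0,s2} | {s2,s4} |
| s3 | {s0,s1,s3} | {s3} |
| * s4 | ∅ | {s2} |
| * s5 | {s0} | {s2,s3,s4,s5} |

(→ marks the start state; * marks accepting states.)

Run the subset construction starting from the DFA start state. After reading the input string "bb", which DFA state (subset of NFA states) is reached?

{s2,s3,s4,s5}

Start: {s0}.
δ(s0,b) = {s5}.
Union: {s5}.
After b: {s5}.
δ(s5,b) = {s2,s3,s4,s5}.
Union: {s2,s3,s4,s5}.
After b: {s2,s3,s4,s5}.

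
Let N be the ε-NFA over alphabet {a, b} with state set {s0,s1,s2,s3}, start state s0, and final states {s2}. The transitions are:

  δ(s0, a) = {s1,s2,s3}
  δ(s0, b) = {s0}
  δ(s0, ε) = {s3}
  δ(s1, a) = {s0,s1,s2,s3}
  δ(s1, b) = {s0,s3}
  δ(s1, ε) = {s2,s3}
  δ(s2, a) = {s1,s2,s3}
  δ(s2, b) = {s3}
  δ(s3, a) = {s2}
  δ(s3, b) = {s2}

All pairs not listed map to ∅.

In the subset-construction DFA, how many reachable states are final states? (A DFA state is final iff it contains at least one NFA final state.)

Start state of the DFA: {s0,s3} (ε-closure of the NFA start).
{s0,s3} --a--> {s1,s2,s3}  [new]
{s0,s3} --b--> {s0,s2,s3}  [new]
{s1,s2,s3} --a--> {s0,s1,s2,s3}  [new]
{s1,s2,s3} --b--> {s0,s2,s3}  [seen]
{s0,s2,s3} --a--> {s1,s2,s3}  [seen]
{s0,s2,s3} --b--> {s0,s2,s3}  [seen]
{s0,s1,s2,s3} --a--> {s0,s1,s2,s3}  [seen]
{s0,s1,s2,s3} --b--> {s0,s2,s3}  [seen]
Reachable DFA states: {s0,s3}, {s1,s2,s3}, {s0,s2,s3}, {s0,s1,s2,s3}.
Accepting DFA states (contain an NFA accepting state): {s1,s2,s3}, {s0,s2,s3}, {s0,s1,s2,s3}.

3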